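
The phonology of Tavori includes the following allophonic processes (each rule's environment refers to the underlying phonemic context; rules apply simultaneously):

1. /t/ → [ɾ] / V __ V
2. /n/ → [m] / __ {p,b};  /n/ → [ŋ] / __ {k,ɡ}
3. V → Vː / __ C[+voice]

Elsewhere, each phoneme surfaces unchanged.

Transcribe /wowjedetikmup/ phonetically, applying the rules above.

/o/ — between /w/ and /w/, before a voiced consonant — surfaces as [oː] (rule 3).
/e/ (between /j/ and /d/) occurs before a voiced consonant → [eː] by rule 3.
/e/ — between /d/ and /t/; rule 3 does not apply here → [e].
Rule 1 applies to /t/ (between /e/ and /i/: between two vowels) → [ɾ].
/i/ — between /t/ and /k/; rule 3 does not apply here → [i].
/u/ (between /m/ and /p/) fails the environment for rule 3, so it stays [u].

[woːwjeːdeɾikmup]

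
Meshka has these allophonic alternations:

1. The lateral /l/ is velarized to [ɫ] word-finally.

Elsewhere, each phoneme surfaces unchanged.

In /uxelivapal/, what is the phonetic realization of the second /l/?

[ɫ]

/l/ meets the environment for rule 1 (word-finally) → [ɫ].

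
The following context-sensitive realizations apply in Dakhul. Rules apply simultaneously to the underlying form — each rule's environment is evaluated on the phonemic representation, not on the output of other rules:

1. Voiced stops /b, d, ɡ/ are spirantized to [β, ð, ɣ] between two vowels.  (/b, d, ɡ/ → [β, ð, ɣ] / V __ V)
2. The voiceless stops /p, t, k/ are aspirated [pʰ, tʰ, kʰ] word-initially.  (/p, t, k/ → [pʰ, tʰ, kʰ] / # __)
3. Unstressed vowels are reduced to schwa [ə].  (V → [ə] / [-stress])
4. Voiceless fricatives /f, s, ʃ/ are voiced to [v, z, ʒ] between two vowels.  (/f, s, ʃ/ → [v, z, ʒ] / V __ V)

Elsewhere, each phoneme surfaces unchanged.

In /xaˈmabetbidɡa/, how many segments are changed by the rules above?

5

Segments that undergo a rule: /a/ → [ə] (rule 3); /b/ → [β] (rule 1); /e/ → [ə] (rule 3); /i/ → [ə] (rule 3); /a/ → [ə] (rule 3).
All other segments surface unchanged.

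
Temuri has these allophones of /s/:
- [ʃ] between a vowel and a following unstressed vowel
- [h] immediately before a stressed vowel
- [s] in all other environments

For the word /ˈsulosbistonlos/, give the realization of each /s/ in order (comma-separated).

[h], [s], [s], [s]

Occurrence 1 (position 1): immediately before a stressed vowel → [h].
Occurrence 2 (position 5): no conditioning environment matches → elsewhere allophone [s].
Occurrence 3 (position 8): no conditioning environment matches → elsewhere allophone [s].
Occurrence 4 (position 14): no conditioning environment matches → elsewhere allophone [s].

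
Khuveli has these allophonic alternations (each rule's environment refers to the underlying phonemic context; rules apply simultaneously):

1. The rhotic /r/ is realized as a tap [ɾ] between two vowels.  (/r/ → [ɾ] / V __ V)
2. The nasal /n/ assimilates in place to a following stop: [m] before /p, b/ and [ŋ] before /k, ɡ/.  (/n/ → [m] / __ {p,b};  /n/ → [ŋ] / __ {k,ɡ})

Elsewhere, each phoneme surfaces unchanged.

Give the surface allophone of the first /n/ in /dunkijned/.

[ŋ]

/n/ (between /u/ and /k/) occurs before a labial or velar stop → [ŋ] by rule 2.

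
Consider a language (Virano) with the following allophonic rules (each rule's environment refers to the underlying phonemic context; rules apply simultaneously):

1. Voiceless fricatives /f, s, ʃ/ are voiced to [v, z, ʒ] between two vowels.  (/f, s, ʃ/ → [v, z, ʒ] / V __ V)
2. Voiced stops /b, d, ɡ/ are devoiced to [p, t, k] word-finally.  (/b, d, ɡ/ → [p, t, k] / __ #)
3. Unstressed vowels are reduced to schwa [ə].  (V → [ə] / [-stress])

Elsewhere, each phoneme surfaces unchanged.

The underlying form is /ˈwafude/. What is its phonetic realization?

/w/ (word-initial) is unaffected → [w].
/a/ (between /w/ and /f/) is in the target of rule 3 but the environment (in an unstressed syllable) is not met → [a].
/f/ (between /a/ and /u/): between two vowels, so rule 1 applies → [v].
Rule 3 applies to /u/ (between /f/ and /d/: in an unstressed syllable) → [ə].
/d/ (between /u/ and /e/) is in the target of rule 2 but the environment (word-finally) is not met → [d].
/e/ (word-final): in an unstressed syllable, so rule 3 applies → [ə].

[ˈwavədə]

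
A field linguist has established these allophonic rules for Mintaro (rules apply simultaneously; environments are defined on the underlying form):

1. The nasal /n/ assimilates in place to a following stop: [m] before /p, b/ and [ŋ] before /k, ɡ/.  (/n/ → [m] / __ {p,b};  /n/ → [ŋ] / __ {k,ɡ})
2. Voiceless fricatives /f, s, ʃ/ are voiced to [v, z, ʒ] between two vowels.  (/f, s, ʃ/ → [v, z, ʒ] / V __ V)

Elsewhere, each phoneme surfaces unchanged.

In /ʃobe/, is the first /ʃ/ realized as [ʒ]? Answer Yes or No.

No

/ʃ/ — word-initial; rule 2 does not apply here → [ʃ].
The actual realization is [ʃ], not [ʒ].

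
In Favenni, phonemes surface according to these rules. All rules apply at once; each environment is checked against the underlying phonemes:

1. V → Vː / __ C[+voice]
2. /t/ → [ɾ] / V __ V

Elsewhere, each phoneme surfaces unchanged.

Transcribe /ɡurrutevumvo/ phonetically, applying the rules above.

[ɡuːrruɾeːvuːmvo]

/ɡ/ stays [ɡ].
/u/ meets the environment for rule 1 (before a voiced consonant) → [uː].
/r/ (between /u/ and /r/): no rule targets it → [r].
/r/ stays [r].
/u/ (between /r/ and /t/) fails the environment for rule 1, so it stays [u].
/t/ — between /u/ and /e/, between two vowels — surfaces as [ɾ] (rule 2).
Rule 1 applies to /e/ (between /t/ and /v/: before a voiced consonant) → [eː].
/v/ (between /e/ and /u/): no rule targets it → [v].
/u/ (between /v/ and /m/) occurs before a voiced consonant → [uː] by rule 1.
/m/ (between /u/ and /v/): no rule targets it → [m].
/v/ — not in any rule's target class → [v].
/o/ — word-final; rule 1 does not apply here → [o].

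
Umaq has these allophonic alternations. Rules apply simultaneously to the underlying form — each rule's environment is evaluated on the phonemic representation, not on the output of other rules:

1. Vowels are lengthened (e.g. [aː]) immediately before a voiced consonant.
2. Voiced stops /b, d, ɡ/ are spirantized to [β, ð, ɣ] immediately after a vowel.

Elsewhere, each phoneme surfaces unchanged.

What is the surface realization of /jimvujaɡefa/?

/i/ (between /j/ and /m/): before a voiced consonant, so rule 1 applies → [iː].
/u/ (between /v/ and /j/) occurs before a voiced consonant → [uː] by rule 1.
/a/ meets the environment for rule 1 (before a voiced consonant) → [aː].
/ɡ/ (between /a/ and /e/) occurs immediately after a vowel → [ɣ] by rule 2.
/e/ (between /ɡ/ and /f/) is in the target of rule 1 but the environment (before a voiced consonant) is not met → [e].
/a/ — word-final; rule 1 does not apply here → [a].

[jiːmvuːjaːɣefa]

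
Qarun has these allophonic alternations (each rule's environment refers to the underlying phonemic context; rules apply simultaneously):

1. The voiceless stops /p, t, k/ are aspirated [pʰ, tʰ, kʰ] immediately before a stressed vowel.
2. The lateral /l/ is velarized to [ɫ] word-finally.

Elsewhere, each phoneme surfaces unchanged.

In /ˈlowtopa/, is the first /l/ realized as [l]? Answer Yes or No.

/l/ (word-initial): rule 2 targets it, but not word-finally → unchanged [l].
The actual realization is [l], which matches [l].

Yes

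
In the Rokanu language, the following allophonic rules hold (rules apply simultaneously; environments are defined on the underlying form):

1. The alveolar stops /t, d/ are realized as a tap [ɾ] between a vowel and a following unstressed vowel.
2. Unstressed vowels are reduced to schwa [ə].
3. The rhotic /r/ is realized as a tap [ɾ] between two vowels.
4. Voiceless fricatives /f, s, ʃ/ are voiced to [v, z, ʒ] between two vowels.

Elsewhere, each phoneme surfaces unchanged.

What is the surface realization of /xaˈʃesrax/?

/a/ (between /x/ and /ʃ/) occurs in an unstressed syllable → [ə] by rule 2.
/ʃ/ meets the environment for rule 4 (between two vowels) → [ʒ].
/e/ (between /ʃ/ and /s/) fails the environment for rule 2, so it stays [e].
/s/ (between /e/ and /r/) is in the target of rule 4 but the environment (between two vowels) is not met → [s].
/r/ (between /s/ and /a/): rule 3 targets it, but not between two vowels → unchanged [r].
/a/ (between /r/ and /x/): in an unstressed syllable, so rule 2 applies → [ə].

[xəˈʒesrəx]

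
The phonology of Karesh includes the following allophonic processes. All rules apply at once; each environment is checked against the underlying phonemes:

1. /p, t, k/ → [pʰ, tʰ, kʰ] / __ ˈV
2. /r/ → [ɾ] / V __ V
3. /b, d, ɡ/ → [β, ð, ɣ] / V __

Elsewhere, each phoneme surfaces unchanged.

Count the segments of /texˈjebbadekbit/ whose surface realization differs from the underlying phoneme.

Segments that undergo a rule: /b/ → [β] (rule 3); /d/ → [ð] (rule 3).
All other segments surface unchanged.

2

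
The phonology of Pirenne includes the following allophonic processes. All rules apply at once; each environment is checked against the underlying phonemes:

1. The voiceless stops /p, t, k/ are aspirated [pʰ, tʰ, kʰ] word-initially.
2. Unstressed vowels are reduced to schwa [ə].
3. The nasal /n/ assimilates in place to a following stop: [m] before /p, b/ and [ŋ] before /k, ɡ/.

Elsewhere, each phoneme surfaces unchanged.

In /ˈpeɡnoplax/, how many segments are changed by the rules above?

3

Segments that undergo a rule: /p/ → [pʰ] (rule 1); /o/ → [ə] (rule 2); /a/ → [ə] (rule 2).
All other segments surface unchanged.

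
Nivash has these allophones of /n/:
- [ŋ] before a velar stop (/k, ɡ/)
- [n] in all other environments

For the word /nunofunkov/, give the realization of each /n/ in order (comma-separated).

Occurrence 1 (position 1): no conditioning environment matches → elsewhere allophone [n].
Occurrence 2 (position 3): no conditioning environment matches → elsewhere allophone [n].
Occurrence 3 (position 7): before a velar stop → [ŋ].

[n], [n], [ŋ]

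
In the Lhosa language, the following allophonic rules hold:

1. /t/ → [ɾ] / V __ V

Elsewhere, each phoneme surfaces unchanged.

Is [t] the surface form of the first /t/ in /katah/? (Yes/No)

/t/ — between /a/ and /a/, between two vowels — surfaces as [ɾ] (rule 1).
The actual realization is [ɾ], not [t].

No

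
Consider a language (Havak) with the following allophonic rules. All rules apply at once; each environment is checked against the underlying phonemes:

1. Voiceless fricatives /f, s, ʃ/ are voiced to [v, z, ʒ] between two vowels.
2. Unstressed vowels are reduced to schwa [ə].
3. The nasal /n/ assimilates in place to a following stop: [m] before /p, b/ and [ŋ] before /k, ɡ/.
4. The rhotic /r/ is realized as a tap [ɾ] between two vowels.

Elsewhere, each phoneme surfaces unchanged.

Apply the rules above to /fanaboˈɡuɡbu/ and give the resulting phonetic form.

[fənəbəˈɡuɡbə]

/f/ (word-initial) is in the target of rule 1 but the environment (between two vowels) is not met → [f].
Rule 2 applies to /a/ (between /f/ and /n/: in an unstressed syllable) → [ə].
/n/ (between /a/ and /a/) is in the target of rule 3 but the environment (before a labial or velar stop) is not met → [n].
/a/ meets the environment for rule 2 (in an unstressed syllable) → [ə].
/b/ (between /a/ and /o/): no rule targets it → [b].
/o/ (between /b/ and /ɡ/): in an unstressed syllable, so rule 2 applies → [ə].
/ɡ/ stays [ɡ].
/u/ — between /ɡ/ and /ɡ/; rule 2 does not apply here → [u].
/ɡ/ (between /u/ and /b/): no rule targets it → [ɡ].
/b/ (between /ɡ/ and /u/) is unaffected → [b].
/u/ meets the environment for rule 2 (in an unstressed syllable) → [ə].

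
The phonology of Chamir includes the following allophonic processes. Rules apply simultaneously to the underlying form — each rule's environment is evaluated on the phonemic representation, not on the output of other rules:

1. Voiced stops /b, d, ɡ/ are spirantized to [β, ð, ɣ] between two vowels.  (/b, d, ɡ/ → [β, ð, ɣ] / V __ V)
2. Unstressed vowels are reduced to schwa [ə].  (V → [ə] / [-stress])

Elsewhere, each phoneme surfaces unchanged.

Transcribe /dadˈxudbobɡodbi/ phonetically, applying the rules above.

[dədˈxudbəbɡədbə]

/d/ (word-initial) is in the target of rule 1 but the environment (between two vowels) is not met → [d].
Rule 2 applies to /a/ (between /d/ and /d/: in an unstressed syllable) → [ə].
/d/ — between /a/ and /x/; rule 1 does not apply here → [d].
/u/ (between /x/ and /d/) is in the target of rule 2 but the environment (in an unstressed syllable) is not met → [u].
/d/ (between /u/ and /b/): rule 1 targets it, but not between two vowels → unchanged [d].
/b/ (between /d/ and /o/) fails the environment for rule 1, so it stays [b].
/o/ meets the environment for rule 2 (in an unstressed syllable) → [ə].
/b/ (between /o/ and /ɡ/) is in the target of rule 1 but the environment (between two vowels) is not met → [b].
/ɡ/ — between /b/ and /o/; rule 1 does not apply here → [ɡ].
/o/ meets the environment for rule 2 (in an unstressed syllable) → [ə].
/d/ (between /o/ and /b/) fails the environment for rule 1, so it stays [d].
/b/ (between /d/ and /i/): rule 1 targets it, but not between two vowels → unchanged [b].
/i/ (word-final) occurs in an unstressed syllable → [ə] by rule 2.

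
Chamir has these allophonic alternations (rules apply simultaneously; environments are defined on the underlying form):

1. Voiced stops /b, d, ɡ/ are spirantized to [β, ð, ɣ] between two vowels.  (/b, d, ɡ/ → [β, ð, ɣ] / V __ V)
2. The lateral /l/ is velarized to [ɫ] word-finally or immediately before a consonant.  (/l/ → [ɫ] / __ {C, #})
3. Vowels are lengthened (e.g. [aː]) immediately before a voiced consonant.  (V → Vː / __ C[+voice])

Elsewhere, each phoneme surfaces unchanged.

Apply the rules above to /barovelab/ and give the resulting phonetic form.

/b/ — word-initial; rule 1 does not apply here → [b].
/a/ (between /b/ and /r/) occurs before a voiced consonant → [aː] by rule 3.
Rule 3 applies to /o/ (between /r/ and /v/: before a voiced consonant) → [oː].
/e/ (between /v/ and /l/): before a voiced consonant, so rule 3 applies → [eː].
/l/ (between /e/ and /a/): rule 2 targets it, but not word-finally or immediately before a consonant → unchanged [l].
/a/ (between /l/ and /b/): before a voiced consonant, so rule 3 applies → [aː].
/b/ (word-final): rule 1 targets it, but not between two vowels → unchanged [b].

[baːroːveːlaːb]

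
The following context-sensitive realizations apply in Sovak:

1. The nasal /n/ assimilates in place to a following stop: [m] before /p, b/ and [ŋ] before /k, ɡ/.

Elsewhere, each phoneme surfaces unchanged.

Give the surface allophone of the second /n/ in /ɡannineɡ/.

[n]

/n/ (between /n/ and /i/): rule 1 targets it, but not before a labial or velar stop → unchanged [n].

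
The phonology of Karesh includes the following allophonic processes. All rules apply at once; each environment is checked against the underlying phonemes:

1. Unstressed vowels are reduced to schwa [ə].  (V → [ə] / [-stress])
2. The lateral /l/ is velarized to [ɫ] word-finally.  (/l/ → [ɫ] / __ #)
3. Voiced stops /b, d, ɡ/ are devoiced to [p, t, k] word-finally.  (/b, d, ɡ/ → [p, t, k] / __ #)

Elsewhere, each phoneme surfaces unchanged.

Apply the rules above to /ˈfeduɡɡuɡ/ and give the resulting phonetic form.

[ˈfedəɡɡək]

/f/ stays [f].
/e/ — between /f/ and /d/; rule 1 does not apply here → [e].
/d/ (between /e/ and /u/): rule 3 targets it, but not word-finally → unchanged [d].
/u/ meets the environment for rule 1 (in an unstressed syllable) → [ə].
/ɡ/ (between /u/ and /ɡ/) is in the target of rule 3 but the environment (word-finally) is not met → [ɡ].
/ɡ/ — between /ɡ/ and /u/; rule 3 does not apply here → [ɡ].
/u/ (between /ɡ/ and /ɡ/): in an unstressed syllable, so rule 1 applies → [ə].
/ɡ/ (word-final) occurs word-finally → [k] by rule 3.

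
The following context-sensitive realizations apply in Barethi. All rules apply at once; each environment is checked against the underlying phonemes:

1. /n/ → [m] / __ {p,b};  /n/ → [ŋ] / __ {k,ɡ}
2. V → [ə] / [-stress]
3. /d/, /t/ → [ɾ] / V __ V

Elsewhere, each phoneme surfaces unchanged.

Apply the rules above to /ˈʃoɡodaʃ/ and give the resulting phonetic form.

/ʃ/ (word-initial): no rule targets it → [ʃ].
/o/ (between /ʃ/ and /ɡ/) fails the environment for rule 2, so it stays [o].
/ɡ/ stays [ɡ].
/o/ meets the environment for rule 2 (in an unstressed syllable) → [ə].
/d/ meets the environment for rule 3 (between two vowels) → [ɾ].
/a/ — between /d/ and /ʃ/, in an unstressed syllable — surfaces as [ə] (rule 2).
/ʃ/ (word-final): no rule targets it → [ʃ].

[ˈʃoɡəɾəʃ]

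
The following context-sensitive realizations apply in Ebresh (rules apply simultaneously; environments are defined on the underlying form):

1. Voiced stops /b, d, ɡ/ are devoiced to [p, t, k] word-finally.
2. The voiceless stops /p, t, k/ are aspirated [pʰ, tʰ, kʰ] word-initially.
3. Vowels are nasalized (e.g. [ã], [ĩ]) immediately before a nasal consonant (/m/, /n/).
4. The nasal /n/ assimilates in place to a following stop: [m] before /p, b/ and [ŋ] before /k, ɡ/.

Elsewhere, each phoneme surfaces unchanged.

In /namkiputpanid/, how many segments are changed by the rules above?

Segments that undergo a rule: /a/ → [ã] (rule 3); /a/ → [ã] (rule 3); /d/ → [t] (rule 1).
All other segments surface unchanged.

3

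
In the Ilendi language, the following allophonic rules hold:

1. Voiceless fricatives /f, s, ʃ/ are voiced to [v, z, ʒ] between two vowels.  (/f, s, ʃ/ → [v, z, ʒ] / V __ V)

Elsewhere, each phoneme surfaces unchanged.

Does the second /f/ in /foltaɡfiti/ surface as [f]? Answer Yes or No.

/f/ (between /ɡ/ and /i/): rule 1 targets it, but not between two vowels → unchanged [f].
The actual realization is [f], which matches [f].

Yes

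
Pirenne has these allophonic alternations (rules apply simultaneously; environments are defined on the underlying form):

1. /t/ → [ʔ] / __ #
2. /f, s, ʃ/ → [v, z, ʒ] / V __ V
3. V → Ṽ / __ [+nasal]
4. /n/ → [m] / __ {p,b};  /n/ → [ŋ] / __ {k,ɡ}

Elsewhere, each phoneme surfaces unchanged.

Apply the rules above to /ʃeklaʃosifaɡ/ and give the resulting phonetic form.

/ʃ/ (word-initial): rule 2 targets it, but not between two vowels → unchanged [ʃ].
/e/ — between /ʃ/ and /k/; rule 3 does not apply here → [e].
/k/ — not in any rule's target class → [k].
/l/ (between /k/ and /a/): no rule targets it → [l].
/a/ (between /l/ and /ʃ/): rule 3 targets it, but not before a nasal consonant → unchanged [a].
/ʃ/ (between /a/ and /o/): between two vowels, so rule 2 applies → [ʒ].
/o/ — between /ʃ/ and /s/; rule 3 does not apply here → [o].
Rule 2 applies to /s/ (between /o/ and /i/: between two vowels) → [z].
/i/ (between /s/ and /f/) is in the target of rule 3 but the environment (before a nasal consonant) is not met → [i].
Rule 2 applies to /f/ (between /i/ and /a/: between two vowels) → [v].
/a/ — between /f/ and /ɡ/; rule 3 does not apply here → [a].
/ɡ/ (word-final): no rule targets it → [ɡ].

[ʃeklaʒozivaɡ]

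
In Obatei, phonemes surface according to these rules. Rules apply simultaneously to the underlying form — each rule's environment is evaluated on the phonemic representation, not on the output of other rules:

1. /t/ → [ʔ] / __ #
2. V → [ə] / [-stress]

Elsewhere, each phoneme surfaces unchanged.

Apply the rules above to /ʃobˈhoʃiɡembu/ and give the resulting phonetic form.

/ʃ/ (word-initial): no rule targets it → [ʃ].
/o/ (between /ʃ/ and /b/): in an unstressed syllable, so rule 2 applies → [ə].
/b/ — not in any rule's target class → [b].
/h/ (between /b/ and /o/): no rule targets it → [h].
/o/ (between /h/ and /ʃ/) is in the target of rule 2 but the environment (in an unstressed syllable) is not met → [o].
/ʃ/ (between /o/ and /i/) is unaffected → [ʃ].
/i/ meets the environment for rule 2 (in an unstressed syllable) → [ə].
/ɡ/ (between /i/ and /e/): no rule targets it → [ɡ].
/e/ meets the environment for rule 2 (in an unstressed syllable) → [ə].
/m/ stays [m].
/b/ stays [b].
/u/ (word-final) occurs in an unstressed syllable → [ə] by rule 2.

[ʃəbˈhoʃəɡəmbə]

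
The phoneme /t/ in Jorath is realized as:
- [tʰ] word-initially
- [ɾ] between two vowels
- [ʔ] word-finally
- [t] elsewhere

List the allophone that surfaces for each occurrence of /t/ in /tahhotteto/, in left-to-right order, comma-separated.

[tʰ], [t], [t], [ɾ]

Occurrence 1 (position 1): word-initially → [tʰ].
Occurrence 2 (position 6): no conditioning environment matches → elsewhere allophone [t].
Occurrence 3 (position 7): no conditioning environment matches → elsewhere allophone [t].
Occurrence 4 (position 9): between two vowels → [ɾ].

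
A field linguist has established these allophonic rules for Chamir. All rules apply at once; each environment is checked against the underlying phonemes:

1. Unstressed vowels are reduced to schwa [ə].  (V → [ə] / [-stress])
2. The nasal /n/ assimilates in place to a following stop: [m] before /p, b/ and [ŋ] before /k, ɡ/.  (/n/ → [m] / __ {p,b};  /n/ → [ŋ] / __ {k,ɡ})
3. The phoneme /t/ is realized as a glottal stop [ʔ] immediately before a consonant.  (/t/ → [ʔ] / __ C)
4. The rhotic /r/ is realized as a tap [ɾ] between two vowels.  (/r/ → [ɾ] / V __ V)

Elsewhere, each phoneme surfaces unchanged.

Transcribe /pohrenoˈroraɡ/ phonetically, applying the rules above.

[pəhrənəˈɾoɾəɡ]

/p/ (word-initial) is unaffected → [p].
/o/ (between /p/ and /h/) occurs in an unstressed syllable → [ə] by rule 1.
/h/ stays [h].
/r/ (between /h/ and /e/) fails the environment for rule 4, so it stays [r].
/e/ (between /r/ and /n/) occurs in an unstressed syllable → [ə] by rule 1.
/n/ (between /e/ and /o/) fails the environment for rule 2, so it stays [n].
/o/ (between /n/ and /r/) occurs in an unstressed syllable → [ə] by rule 1.
Rule 4 applies to /r/ (between /o/ and /o/: between two vowels) → [ɾ].
/o/ (between /r/ and /r/): rule 1 targets it, but not in an unstressed syllable → unchanged [o].
/r/ — between /o/ and /a/, between two vowels — surfaces as [ɾ] (rule 4).
/a/ (between /r/ and /ɡ/): in an unstressed syllable, so rule 1 applies → [ə].
/ɡ/ (word-final): no rule targets it → [ɡ].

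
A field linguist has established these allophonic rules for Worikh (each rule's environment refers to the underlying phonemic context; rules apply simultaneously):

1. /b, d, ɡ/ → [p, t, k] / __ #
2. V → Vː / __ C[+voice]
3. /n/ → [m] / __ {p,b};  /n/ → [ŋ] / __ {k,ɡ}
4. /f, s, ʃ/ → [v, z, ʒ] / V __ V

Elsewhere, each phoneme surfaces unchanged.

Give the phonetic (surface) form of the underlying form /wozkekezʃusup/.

/w/ (word-initial): no rule targets it → [w].
/o/ — between /w/ and /z/, before a voiced consonant — surfaces as [oː] (rule 2).
/z/ stays [z].
/k/ (between /z/ and /e/): no rule targets it → [k].
/e/ (between /k/ and /k/) is in the target of rule 2 but the environment (before a voiced consonant) is not met → [e].
/k/ (between /e/ and /e/): no rule targets it → [k].
/e/ (between /k/ and /z/): before a voiced consonant, so rule 2 applies → [eː].
/z/ (between /e/ and /ʃ/) is unaffected → [z].
/ʃ/ (between /z/ and /u/) is in the target of rule 4 but the environment (between two vowels) is not met → [ʃ].
/u/ — between /ʃ/ and /s/; rule 2 does not apply here → [u].
/s/ (between /u/ and /u/) occurs between two vowels → [z] by rule 4.
/u/ (between /s/ and /p/): rule 2 targets it, but not before a voiced consonant → unchanged [u].
/p/ stays [p].

[woːzkekeːzʃuzup]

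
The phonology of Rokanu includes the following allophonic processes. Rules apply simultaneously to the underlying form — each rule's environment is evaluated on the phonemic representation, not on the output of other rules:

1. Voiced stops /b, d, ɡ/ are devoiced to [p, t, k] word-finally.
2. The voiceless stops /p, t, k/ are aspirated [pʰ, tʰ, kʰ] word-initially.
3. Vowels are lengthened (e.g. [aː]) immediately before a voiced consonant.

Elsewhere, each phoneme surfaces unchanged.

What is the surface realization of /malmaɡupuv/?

/m/ (word-initial): no rule targets it → [m].
/a/ (between /m/ and /l/) occurs before a voiced consonant → [aː] by rule 3.
/l/ (between /a/ and /m/): no rule targets it → [l].
/m/ stays [m].
/a/ meets the environment for rule 3 (before a voiced consonant) → [aː].
/ɡ/ (between /a/ and /u/) fails the environment for rule 1, so it stays [ɡ].
/u/ (between /ɡ/ and /p/) is in the target of rule 3 but the environment (before a voiced consonant) is not met → [u].
/p/ (between /u/ and /u/): rule 2 targets it, but not word-initially → unchanged [p].
/u/ (between /p/ and /v/): before a voiced consonant, so rule 3 applies → [uː].
/v/ (word-final): no rule targets it → [v].

[maːlmaːɡupuːv]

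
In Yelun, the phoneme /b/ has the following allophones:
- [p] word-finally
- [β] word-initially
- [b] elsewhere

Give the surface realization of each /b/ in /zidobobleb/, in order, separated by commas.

Occurrence 1 (position 5): no conditioning environment matches → elsewhere allophone [b].
Occurrence 2 (position 7): no conditioning environment matches → elsewhere allophone [b].
Occurrence 3 (position 10): word-finally → [p].

[b], [b], [p]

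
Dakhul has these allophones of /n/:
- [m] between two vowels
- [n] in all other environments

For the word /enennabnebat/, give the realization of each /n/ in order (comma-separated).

Occurrence 1 (position 2): between two vowels → [m].
Occurrence 2 (position 4): no conditioning environment matches → elsewhere allophone [n].
Occurrence 3 (position 5): no conditioning environment matches → elsewhere allophone [n].
Occurrence 4 (position 8): no conditioning environment matches → elsewhere allophone [n].

[m], [n], [n], [n]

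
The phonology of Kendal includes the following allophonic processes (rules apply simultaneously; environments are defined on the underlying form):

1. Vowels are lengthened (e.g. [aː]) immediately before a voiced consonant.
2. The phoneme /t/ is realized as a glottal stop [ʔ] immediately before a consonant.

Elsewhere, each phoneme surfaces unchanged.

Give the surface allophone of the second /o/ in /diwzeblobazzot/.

/o/ (between /z/ and /t/): rule 1 targets it, but not before a voiced consonant → unchanged [o].

[o]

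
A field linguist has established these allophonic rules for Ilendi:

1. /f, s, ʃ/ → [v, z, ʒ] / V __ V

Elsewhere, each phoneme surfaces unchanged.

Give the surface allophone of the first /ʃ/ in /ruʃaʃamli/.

[ʒ]

/ʃ/ — between /u/ and /a/, between two vowels — surfaces as [ʒ] (rule 1).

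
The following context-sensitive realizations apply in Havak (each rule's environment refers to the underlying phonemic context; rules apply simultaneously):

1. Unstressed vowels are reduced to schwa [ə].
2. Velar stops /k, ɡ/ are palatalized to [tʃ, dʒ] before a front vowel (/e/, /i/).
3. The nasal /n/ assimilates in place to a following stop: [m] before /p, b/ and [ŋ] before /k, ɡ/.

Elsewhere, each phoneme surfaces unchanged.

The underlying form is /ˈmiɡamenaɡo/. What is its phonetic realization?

[ˈmiɡəmənəɡə]

/i/ (between /m/ and /ɡ/) fails the environment for rule 1, so it stays [i].
/ɡ/ — between /i/ and /a/; rule 2 does not apply here → [ɡ].
/a/ meets the environment for rule 1 (in an unstressed syllable) → [ə].
/e/ meets the environment for rule 1 (in an unstressed syllable) → [ə].
/n/ (between /e/ and /a/) is in the target of rule 3 but the environment (before a labial or velar stop) is not met → [n].
/a/ (between /n/ and /ɡ/): in an unstressed syllable, so rule 1 applies → [ə].
/ɡ/ (between /a/ and /o/): rule 2 targets it, but not before a front vowel → unchanged [ɡ].
/o/ (word-final): in an unstressed syllable, so rule 1 applies → [ə].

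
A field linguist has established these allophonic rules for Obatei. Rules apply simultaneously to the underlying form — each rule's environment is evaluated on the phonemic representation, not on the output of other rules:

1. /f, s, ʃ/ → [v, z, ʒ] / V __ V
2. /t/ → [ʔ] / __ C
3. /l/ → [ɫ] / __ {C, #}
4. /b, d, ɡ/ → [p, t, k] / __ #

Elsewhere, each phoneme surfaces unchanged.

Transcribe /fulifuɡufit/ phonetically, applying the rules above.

[fulivuɡuvit]

/f/ — word-initial; rule 1 does not apply here → [f].
/u/ (between /f/ and /l/): no rule targets it → [u].
/l/ (between /u/ and /i/) fails the environment for rule 3, so it stays [l].
/i/ (between /l/ and /f/) is unaffected → [i].
Rule 1 applies to /f/ (between /i/ and /u/: between two vowels) → [v].
/u/ (between /f/ and /ɡ/): no rule targets it → [u].
/ɡ/ — between /u/ and /u/; rule 4 does not apply here → [ɡ].
/u/ (between /ɡ/ and /f/): no rule targets it → [u].
/f/ meets the environment for rule 1 (between two vowels) → [v].
/i/ — not in any rule's target class → [i].
/t/ (word-final) fails the environment for rule 2, so it stays [t].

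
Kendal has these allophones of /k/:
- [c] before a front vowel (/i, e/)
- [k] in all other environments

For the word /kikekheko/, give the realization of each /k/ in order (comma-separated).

[c], [c], [k], [k]

Occurrence 1 (position 1): before a front vowel → [c].
Occurrence 2 (position 3): before a front vowel → [c].
Occurrence 3 (position 5): no conditioning environment matches → elsewhere allophone [k].
Occurrence 4 (position 8): no conditioning environment matches → elsewhere allophone [k].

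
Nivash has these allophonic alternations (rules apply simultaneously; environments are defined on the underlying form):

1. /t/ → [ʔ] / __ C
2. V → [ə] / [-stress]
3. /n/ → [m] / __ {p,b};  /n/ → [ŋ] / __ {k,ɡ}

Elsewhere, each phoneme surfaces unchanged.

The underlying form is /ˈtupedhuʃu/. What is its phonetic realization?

/t/ (word-initial): rule 1 targets it, but not immediately before a consonant → unchanged [t].
/u/ (between /t/ and /p/) fails the environment for rule 2, so it stays [u].
/p/ (between /u/ and /e/) is unaffected → [p].
/e/ (between /p/ and /d/) occurs in an unstressed syllable → [ə] by rule 2.
/d/ (between /e/ and /h/): no rule targets it → [d].
/h/ (between /d/ and /u/) is unaffected → [h].
/u/ — between /h/ and /ʃ/, in an unstressed syllable — surfaces as [ə] (rule 2).
/ʃ/ stays [ʃ].
Rule 2 applies to /u/ (word-final: in an unstressed syllable) → [ə].

[ˈtupədhəʃə]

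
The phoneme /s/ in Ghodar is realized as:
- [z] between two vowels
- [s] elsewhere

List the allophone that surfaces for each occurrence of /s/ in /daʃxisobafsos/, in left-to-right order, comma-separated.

Occurrence 1 (position 6): between two vowels → [z].
Occurrence 2 (position 11): no conditioning environment matches → elsewhere allophone [s].
Occurrence 3 (position 13): no conditioning environment matches → elsewhere allophone [s].

[z], [s], [s]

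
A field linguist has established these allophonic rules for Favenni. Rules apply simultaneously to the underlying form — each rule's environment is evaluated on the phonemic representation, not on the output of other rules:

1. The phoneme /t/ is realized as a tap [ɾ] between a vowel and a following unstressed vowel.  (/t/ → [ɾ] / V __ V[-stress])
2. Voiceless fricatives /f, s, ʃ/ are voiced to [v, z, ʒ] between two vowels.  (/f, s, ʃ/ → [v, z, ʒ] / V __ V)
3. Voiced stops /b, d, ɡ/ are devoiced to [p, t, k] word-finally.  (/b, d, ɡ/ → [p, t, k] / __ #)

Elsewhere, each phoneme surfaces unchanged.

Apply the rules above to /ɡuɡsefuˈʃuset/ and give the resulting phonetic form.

[ɡuɡsevuˈʒuzet]

/ɡ/ (word-initial) fails the environment for rule 3, so it stays [ɡ].
/u/ (between /ɡ/ and /ɡ/): no rule targets it → [u].
/ɡ/ (between /u/ and /s/) is in the target of rule 3 but the environment (word-finally) is not met → [ɡ].
/s/ (between /ɡ/ and /e/) is in the target of rule 2 but the environment (between two vowels) is not met → [s].
/e/ stays [e].
/f/ meets the environment for rule 2 (between two vowels) → [v].
/u/ — not in any rule's target class → [u].
/ʃ/ meets the environment for rule 2 (between two vowels) → [ʒ].
/u/ (between /ʃ/ and /s/) is unaffected → [u].
/s/ — between /u/ and /e/, between two vowels — surfaces as [z] (rule 2).
/e/ — not in any rule's target class → [e].
/t/ (word-final) is in the target of rule 1 but the environment (between a vowel and a following unstressed vowel) is not met → [t].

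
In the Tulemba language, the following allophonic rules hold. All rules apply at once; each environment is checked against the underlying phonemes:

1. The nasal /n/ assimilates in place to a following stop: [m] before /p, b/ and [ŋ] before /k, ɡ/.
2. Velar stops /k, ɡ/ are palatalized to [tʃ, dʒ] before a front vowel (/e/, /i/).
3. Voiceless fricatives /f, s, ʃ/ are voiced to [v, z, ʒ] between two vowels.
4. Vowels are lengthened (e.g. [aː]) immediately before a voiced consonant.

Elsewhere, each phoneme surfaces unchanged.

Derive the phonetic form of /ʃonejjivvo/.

/ʃ/ (word-initial): rule 3 targets it, but not between two vowels → unchanged [ʃ].
/o/ (between /ʃ/ and /n/) occurs before a voiced consonant → [oː] by rule 4.
/n/ (between /o/ and /e/) is in the target of rule 1 but the environment (before a labial or velar stop) is not met → [n].
/e/ (between /n/ and /j/) occurs before a voiced consonant → [eː] by rule 4.
/j/ (between /e/ and /j/) is unaffected → [j].
/j/ — not in any rule's target class → [j].
/i/ (between /j/ and /v/): before a voiced consonant, so rule 4 applies → [iː].
/v/ (between /i/ and /v/): no rule targets it → [v].
/v/ (between /v/ and /o/): no rule targets it → [v].
/o/ (word-final) fails the environment for rule 4, so it stays [o].

[ʃoːneːjjiːvvo]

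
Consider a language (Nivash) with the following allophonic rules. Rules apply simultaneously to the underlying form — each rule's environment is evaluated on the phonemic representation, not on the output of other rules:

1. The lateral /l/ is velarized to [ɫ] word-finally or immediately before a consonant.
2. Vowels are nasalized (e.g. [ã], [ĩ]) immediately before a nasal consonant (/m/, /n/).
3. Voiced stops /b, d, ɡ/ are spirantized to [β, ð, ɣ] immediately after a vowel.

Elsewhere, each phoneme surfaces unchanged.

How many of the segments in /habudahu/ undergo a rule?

2

Segments that undergo a rule: /b/ → [β] (rule 3); /d/ → [ð] (rule 3).
All other segments surface unchanged.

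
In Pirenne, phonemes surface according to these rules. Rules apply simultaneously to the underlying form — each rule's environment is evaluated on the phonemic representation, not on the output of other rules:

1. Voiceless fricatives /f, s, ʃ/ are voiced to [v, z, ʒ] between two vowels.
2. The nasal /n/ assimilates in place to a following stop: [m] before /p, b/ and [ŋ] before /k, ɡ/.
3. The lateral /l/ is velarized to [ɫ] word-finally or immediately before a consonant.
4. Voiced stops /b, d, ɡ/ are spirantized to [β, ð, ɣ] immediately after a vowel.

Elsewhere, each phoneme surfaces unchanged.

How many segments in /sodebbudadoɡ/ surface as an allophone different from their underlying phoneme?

5

Segments that undergo a rule: /d/ → [ð] (rule 4); /b/ → [β] (rule 4); /d/ → [ð] (rule 4); /d/ → [ð] (rule 4); /ɡ/ → [ɣ] (rule 4).
All other segments surface unchanged.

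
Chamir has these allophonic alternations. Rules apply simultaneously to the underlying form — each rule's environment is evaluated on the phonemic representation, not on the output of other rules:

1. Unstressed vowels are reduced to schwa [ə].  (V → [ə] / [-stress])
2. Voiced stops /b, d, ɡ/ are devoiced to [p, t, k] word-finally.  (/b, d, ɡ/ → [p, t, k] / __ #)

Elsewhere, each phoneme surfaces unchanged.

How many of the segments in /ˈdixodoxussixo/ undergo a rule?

Segments that undergo a rule: /o/ → [ə] (rule 1); /o/ → [ə] (rule 1); /u/ → [ə] (rule 1); /i/ → [ə] (rule 1); /o/ → [ə] (rule 1).
All other segments surface unchanged.

5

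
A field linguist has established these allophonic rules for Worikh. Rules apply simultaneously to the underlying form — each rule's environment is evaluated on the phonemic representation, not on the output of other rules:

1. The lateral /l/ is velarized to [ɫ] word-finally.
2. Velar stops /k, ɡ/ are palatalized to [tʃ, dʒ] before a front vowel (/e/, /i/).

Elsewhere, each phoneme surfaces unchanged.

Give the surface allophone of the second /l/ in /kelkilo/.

/l/ (between /i/ and /o/): rule 1 targets it, but not word-finally → unchanged [l].

[l]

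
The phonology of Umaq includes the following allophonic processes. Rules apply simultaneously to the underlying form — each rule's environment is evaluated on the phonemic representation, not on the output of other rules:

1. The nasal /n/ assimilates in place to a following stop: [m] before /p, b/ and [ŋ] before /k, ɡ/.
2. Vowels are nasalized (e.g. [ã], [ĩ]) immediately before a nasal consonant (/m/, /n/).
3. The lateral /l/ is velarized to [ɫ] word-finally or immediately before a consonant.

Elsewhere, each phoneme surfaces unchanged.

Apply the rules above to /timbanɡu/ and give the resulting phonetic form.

[tĩmbãŋɡu]

/t/ (word-initial): no rule targets it → [t].
/i/ (between /t/ and /m/) occurs before a nasal consonant → [ĩ] by rule 2.
/m/ (between /i/ and /b/) is unaffected → [m].
/b/ (between /m/ and /a/) is unaffected → [b].
/a/ (between /b/ and /n/) occurs before a nasal consonant → [ã] by rule 2.
/n/ (between /a/ and /ɡ/) occurs before a labial or velar stop → [ŋ] by rule 1.
/ɡ/ (between /n/ and /u/) is unaffected → [ɡ].
/u/ (word-final): rule 2 targets it, but not before a nasal consonant → unchanged [u].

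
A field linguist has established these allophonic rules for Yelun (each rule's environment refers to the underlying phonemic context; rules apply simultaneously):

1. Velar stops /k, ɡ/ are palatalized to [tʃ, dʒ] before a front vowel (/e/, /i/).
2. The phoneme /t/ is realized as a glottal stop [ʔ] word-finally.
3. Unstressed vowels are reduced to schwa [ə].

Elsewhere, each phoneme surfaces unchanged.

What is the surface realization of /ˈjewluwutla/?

/j/ stays [j].
/e/ (between /j/ and /w/) fails the environment for rule 3, so it stays [e].
/w/ — not in any rule's target class → [w].
/l/ (between /w/ and /u/) is unaffected → [l].
Rule 3 applies to /u/ (between /l/ and /w/: in an unstressed syllable) → [ə].
/w/ (between /u/ and /u/): no rule targets it → [w].
Rule 3 applies to /u/ (between /w/ and /t/: in an unstressed syllable) → [ə].
/t/ (between /u/ and /l/): rule 2 targets it, but not word-finally → unchanged [t].
/l/ (between /t/ and /a/) is unaffected → [l].
/a/ — word-final, in an unstressed syllable — surfaces as [ə] (rule 3).

[ˈjewləwətlə]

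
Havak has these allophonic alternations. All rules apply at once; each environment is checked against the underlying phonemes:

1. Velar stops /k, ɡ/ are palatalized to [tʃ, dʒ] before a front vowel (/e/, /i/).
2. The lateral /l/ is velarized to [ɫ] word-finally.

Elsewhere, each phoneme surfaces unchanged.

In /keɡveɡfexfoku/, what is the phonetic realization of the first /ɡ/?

[ɡ]

/ɡ/ — between /e/ and /v/; rule 1 does not apply here → [ɡ].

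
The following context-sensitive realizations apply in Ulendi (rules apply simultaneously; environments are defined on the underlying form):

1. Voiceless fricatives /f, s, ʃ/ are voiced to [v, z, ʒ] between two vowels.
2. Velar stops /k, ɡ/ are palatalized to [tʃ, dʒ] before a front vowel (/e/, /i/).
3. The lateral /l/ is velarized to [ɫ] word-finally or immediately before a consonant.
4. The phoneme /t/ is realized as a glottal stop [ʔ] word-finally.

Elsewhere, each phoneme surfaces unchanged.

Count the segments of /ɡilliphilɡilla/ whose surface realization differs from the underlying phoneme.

5

Segments that undergo a rule: /ɡ/ → [dʒ] (rule 2); /l/ → [ɫ] (rule 3); /l/ → [ɫ] (rule 3); /ɡ/ → [dʒ] (rule 2); /l/ → [ɫ] (rule 3).
All other segments surface unchanged.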